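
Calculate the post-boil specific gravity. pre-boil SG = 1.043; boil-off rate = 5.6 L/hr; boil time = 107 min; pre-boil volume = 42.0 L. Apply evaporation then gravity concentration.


V_post = V_pre − rate·(t/60);  SG_post = 1 + (SG_pre−1)·V_pre/V_post
V_post = 42.0 − 5.6·(107/60) = 32.0133
SG_post = 1 + (1.043 − 1)·42.0/32.0133

1.0564


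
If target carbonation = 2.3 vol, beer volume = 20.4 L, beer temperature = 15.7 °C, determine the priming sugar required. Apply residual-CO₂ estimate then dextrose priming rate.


residual = 14.695·(0.01821 + 0.09011·e^(−0.04·T));  sugar = (target − residual)·4.0·V
residual = 14.695·(0.01821 + 0.09011·e^(−0.04·15.7)) = 0.9742
sugar = (2.3 − 0.9742)·4.0·20.4

108.1814 g


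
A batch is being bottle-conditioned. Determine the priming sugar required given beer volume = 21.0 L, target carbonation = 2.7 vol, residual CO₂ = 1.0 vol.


sugar = (target − residual)·4.0·V
sugar = (2.7 − 1.0)·4.0·21.0

142.8000 g


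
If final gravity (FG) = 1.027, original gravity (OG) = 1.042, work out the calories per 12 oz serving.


ABW = (OG−FG)·131.25·0.79/FG;  °P = 259 − 259/SG (for OG→OE and FG→AE);  RE = 0.1808·OE + 0.8192·AE;  Cal = (6.9·ABW + 4·(RE−0.1))·FG·3.55
ABW = (1.042 − 1.027)·131.25·0.79/1.027 = 1.5144
OE = 259 − 259/1.042 = 10.4395 °P
AE = 259 − 259/1.027 = 6.8092 °P
RE = 0.1808·10.4395 + 0.8192·6.8092 = 7.4655 °P
Cal = (6.9·1.5144 + 4·(7.4655−0.1))·1.027·3.55

145.5118 kcal


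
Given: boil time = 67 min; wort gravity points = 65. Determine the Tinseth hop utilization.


U = 1.65·0.000125^(GP/1000) · (1 − e^(−0.04·t))/4.15
bigness = 1.65·0.000125^(65/1000) = 0.9200
boil_factor = (1 − e^(−0.04·67))/4.15 = 0.2244
U = 0.9200 · 0.2244

0.2065


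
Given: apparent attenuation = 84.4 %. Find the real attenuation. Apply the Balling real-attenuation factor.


RA = AA · 0.8192
RA = 84.4 · 0.8192

69.1405 %


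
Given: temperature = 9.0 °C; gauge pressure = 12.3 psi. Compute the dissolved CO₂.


vols = (P + 14.695)·(0.01821 + 0.09011·e^(−0.04·T))
vols = (12.3 + 14.695)·(0.01821 + 0.09011·e^(−0.04·9.0))

2.1887 volumes


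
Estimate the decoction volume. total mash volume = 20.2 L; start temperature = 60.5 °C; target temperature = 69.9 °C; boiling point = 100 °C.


V_dec = V_total·(T_target − T_start)/(T_boil − T_start)
V_dec = 20.2·(69.9 − 60.5)/(100 − 60.5)

4.8071 L


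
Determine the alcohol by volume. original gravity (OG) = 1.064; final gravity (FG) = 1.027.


ABV = (OG − FG) · 131.25
ABV = (1.064 − 1.027) · 131.25

4.8563 % ABV


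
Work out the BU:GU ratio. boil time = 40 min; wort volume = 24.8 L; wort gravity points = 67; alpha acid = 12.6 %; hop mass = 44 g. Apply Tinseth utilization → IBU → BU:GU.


U = 1.65·0.000125^(GP/1000)·(1−e^(−0.04t))/4.15;  IBU = (α/100)·m·U·1000/V;  BU:GU = IBU/GP
U = 1.65·0.000125^(67/1000)·(1−e^(−0.04·40))/4.15 = 0.1738
IBU = (12.6/100)·44·0.1738·1000/24.8 = 38.8472
BU:GU = 38.8472/67

0.5798


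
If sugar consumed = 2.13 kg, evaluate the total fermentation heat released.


Q = m_sugar · 590 kJ/kg
Q = 2.13 · 590

1256.7000 kJ


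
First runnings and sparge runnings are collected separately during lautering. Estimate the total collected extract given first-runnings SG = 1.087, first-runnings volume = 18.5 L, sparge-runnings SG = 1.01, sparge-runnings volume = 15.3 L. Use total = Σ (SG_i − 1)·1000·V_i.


first = (1.087 − 1)·1000·18.5 = 1609.5000
sparge = (1.01 − 1)·1000·15.3 = 153.0000
total = 1609.5000 + 153.0000

1762.5000 gravity·L


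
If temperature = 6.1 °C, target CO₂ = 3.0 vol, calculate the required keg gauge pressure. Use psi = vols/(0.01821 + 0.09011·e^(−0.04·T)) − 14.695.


psi = 3.0/(0.01821 + 0.09011·e^(−0.04·6.1)) − 14.695

19.0850 psi


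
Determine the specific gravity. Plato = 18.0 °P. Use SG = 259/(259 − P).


SG = 259/(259 − 18.0)

1.0747


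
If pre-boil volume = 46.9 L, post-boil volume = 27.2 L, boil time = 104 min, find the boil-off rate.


rate = (V_pre − V_post) / (t_min/60)
rate = (46.9 − 27.2) / (104/60)

11.3654 L/hr


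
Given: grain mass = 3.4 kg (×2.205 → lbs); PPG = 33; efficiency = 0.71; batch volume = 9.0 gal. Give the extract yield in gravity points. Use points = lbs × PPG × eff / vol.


lbs = 3.4 × 2.205 = 7.4970
points = 7.4970 × 33 × 0.71 / 9.0

19.5172 points


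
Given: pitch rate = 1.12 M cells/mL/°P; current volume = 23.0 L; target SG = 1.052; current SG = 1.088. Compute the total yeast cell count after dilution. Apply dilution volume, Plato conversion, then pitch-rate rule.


V_w = V·((SG_c−1)/(SG_t−1)−1);  °P = 259 − 259/SG_t;  cells = rate·(V+V_w)·°P
V_w = 23.0·((1.088−1)/(1.052−1)−1) = 15.9231
V_final = 23.0 + 15.9231 = 38.9231
°P = 259 − 259/1.052 = 12.8023
cells = 1.12·38.9231·12.8023

558.1007 billion cells


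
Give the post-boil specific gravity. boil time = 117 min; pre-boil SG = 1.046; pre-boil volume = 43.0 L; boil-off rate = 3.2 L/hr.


V_post = V_pre − rate·(t/60);  SG_post = 1 + (SG_pre−1)·V_pre/V_post
V_post = 43.0 − 3.2·(117/60) = 36.7600
SG_post = 1 + (1.046 − 1)·43.0/36.7600

1.0538


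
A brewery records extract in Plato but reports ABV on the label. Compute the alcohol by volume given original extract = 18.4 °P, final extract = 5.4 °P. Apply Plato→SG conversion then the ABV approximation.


SG = 259/(259 − P);  ABV = (OG − FG)·131.25
OG = 259/(259 − 18.4) = 1.0765
FG = 259/(259 − 5.4) = 1.0213
ABV = (1.0765 − 1.0213)·131.25

7.2427 % ABV


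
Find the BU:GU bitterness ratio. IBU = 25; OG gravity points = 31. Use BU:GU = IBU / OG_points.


BU:GU = 25 / 31

0.8065


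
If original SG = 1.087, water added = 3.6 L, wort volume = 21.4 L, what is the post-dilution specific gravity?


SG_new = 1 + (SG_old − 1)·V_old/(V_old + V_water)
pts = (1.087 − 1)·1000·21.4/(21.4 + 3.6) = 74.4720
SG_new = 1 + 74.4720/1000

1.0745


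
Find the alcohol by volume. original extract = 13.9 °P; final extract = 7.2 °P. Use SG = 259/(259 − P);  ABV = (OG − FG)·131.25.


OG = 259/(259 − 13.9) = 1.0567
FG = 259/(259 − 7.2) = 1.0286
ABV = (1.0567 − 1.0286)·131.25

3.6904 % ABV


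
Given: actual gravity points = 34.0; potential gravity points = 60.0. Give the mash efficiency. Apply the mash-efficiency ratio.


efficiency = actual / potential × 100
efficiency = 34.0 / 60.0 × 100

56.6667 %


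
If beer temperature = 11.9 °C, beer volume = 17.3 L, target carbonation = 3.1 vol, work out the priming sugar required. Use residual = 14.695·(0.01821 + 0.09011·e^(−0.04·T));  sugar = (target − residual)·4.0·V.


residual = 14.695·(0.01821 + 0.09011·e^(−0.04·11.9)) = 1.0903
sugar = (3.1 − 1.0903)·4.0·17.3

139.0745 g


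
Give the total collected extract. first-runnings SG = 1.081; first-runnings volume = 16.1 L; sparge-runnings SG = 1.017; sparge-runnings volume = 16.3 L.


total = Σ (SG_i − 1)·1000·V_i
first = (1.081 − 1)·1000·16.1 = 1304.1000
sparge = (1.017 − 1)·1000·16.3 = 277.1000
total = 1304.1000 + 277.1000

1581.2000 gravity·L


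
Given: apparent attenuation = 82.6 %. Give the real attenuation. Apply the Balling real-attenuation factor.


RA = AA · 0.8192
RA = 82.6 · 0.8192

67.6659 %


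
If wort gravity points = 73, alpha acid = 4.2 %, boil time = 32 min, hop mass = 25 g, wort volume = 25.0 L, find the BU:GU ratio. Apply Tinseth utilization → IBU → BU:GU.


U = 1.65·0.000125^(GP/1000)·(1−e^(−0.04t))/4.15;  IBU = (α/100)·m·U·1000/V;  BU:GU = IBU/GP
U = 1.65·0.000125^(73/1000)·(1−e^(−0.04·32))/4.15 = 0.1489
IBU = (4.2/100)·25·0.1489·1000/25.0 = 6.2557
BU:GU = 6.2557/73

0.0857


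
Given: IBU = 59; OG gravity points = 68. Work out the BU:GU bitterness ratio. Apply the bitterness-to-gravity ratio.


BU:GU = IBU / OG_points
BU:GU = 59 / 68

0.8676


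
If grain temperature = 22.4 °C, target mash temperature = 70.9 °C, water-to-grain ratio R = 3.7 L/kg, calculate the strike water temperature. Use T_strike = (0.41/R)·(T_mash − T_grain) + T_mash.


T_strike = (0.41/3.7)·(70.9 − 22.4) + 70.9

76.2743 °C


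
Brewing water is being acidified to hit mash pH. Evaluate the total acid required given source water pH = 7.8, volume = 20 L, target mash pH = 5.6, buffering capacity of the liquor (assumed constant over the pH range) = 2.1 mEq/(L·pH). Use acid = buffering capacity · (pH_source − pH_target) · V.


acid = 2.1 · (7.8 − 5.6) · 20

92.4000 mEq


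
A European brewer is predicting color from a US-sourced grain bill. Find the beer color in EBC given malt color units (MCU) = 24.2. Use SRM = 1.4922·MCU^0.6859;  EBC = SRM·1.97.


SRM = 1.4922·24.2^0.6859 = 13.2735
EBC = 13.2735·1.97

26.1488 EBC


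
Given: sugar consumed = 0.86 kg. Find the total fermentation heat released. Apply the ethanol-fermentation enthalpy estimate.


Q = m_sugar · 590 kJ/kg
Q = 0.86 · 590

507.4000 kJ


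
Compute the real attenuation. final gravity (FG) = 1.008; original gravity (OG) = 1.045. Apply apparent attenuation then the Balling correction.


AA = (OG−FG)/(OG−1)·100;  RA = AA·0.8192
AA = (1.045 − 1.008)/(1.045 − 1)·100 = 82.2222
RA = 82.2222·0.8192

67.3564 %


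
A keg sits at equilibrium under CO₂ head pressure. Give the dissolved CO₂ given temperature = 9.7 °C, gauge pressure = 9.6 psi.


vols = (P + 14.695)·(0.01821 + 0.09011·e^(−0.04·T))
vols = (9.6 + 14.695)·(0.01821 + 0.09011·e^(−0.04·9.7))

1.9276 volumes


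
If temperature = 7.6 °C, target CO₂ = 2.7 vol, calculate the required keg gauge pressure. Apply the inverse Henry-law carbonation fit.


psi = vols/(0.01821 + 0.09011·e^(−0.04·T)) − 14.695
psi = 2.7/(0.01821 + 0.09011·e^(−0.04·7.6)) − 14.695

17.1827 psi


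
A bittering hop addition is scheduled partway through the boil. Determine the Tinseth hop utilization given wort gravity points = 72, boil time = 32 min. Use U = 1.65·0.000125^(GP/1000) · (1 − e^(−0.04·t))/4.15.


bigness = 1.65·0.000125^(72/1000) = 0.8639
boil_factor = (1 − e^(−0.04·32))/4.15 = 0.1740
U = 0.8639 · 0.1740

0.1503


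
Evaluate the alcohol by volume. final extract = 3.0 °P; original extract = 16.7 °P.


SG = 259/(259 − P);  ABV = (OG − FG)·131.25
OG = 259/(259 − 16.7) = 1.0689
FG = 259/(259 − 3.0) = 1.0117
ABV = (1.0689 − 1.0117)·131.25

7.5080 % ABV


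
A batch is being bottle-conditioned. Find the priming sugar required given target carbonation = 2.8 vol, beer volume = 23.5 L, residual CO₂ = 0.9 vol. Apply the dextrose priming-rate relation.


sugar = (target − residual)·4.0·V
sugar = (2.8 − 0.9)·4.0·23.5

178.6000 g


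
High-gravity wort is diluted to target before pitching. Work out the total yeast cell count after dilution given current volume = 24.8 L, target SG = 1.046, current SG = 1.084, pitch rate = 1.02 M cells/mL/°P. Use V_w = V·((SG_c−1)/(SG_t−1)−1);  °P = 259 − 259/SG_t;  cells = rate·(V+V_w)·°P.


V_w = 24.8·((1.084−1)/(1.046−1)−1) = 20.4870
V_final = 24.8 + 20.4870 = 45.2870
°P = 259 − 259/1.046 = 11.3901
cells = 1.02·45.2870·11.3901

526.1375 billion cells


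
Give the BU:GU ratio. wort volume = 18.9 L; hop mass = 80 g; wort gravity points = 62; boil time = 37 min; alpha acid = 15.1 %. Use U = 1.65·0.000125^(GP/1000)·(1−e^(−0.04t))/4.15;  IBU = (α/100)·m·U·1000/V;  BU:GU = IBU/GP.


U = 1.65·0.000125^(62/1000)·(1−e^(−0.04·37))/4.15 = 0.1759
IBU = (15.1/100)·80·0.1759·1000/18.9 = 112.4270
BU:GU = 112.4270/62

1.8133


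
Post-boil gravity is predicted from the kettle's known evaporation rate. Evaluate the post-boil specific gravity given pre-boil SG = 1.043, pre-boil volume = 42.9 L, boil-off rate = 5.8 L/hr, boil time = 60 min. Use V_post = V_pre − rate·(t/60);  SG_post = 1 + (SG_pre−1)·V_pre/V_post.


V_post = 42.9 − 5.8·(60/60) = 37.1000
SG_post = 1 + (1.043 − 1)·42.9/37.1000

1.0497


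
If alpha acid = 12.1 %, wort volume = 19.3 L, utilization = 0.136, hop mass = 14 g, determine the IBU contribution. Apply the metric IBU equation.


IBU = (α/100)·mass·U·1000 / V
IBU = (12.1/100)·14·0.136·1000 / 19.3

11.9370 IBU


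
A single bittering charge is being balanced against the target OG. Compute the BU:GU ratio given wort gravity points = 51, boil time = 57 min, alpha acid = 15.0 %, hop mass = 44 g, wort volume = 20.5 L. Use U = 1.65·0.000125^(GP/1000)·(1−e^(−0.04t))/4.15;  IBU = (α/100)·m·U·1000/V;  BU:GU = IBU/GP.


U = 1.65·0.000125^(51/1000)·(1−e^(−0.04·57))/4.15 = 0.2257
IBU = (15.0/100)·44·0.2257·1000/20.5 = 72.6620
BU:GU = 72.6620/51

1.4247


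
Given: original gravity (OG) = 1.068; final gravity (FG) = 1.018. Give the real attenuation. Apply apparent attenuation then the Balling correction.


AA = (OG−FG)/(OG−1)·100;  RA = AA·0.8192
AA = (1.068 − 1.018)/(1.068 − 1)·100 = 73.5294
RA = 73.5294·0.8192

60.2353 %


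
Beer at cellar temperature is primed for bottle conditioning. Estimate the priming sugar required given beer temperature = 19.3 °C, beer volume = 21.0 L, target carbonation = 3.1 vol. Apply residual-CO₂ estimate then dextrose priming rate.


residual = 14.695·(0.01821 + 0.09011·e^(−0.04·T));  sugar = (target − residual)·4.0·V
residual = 14.695·(0.01821 + 0.09011·e^(−0.04·19.3)) = 0.8795
sugar = (3.1 − 0.8795)·4.0·21.0

186.5239 g


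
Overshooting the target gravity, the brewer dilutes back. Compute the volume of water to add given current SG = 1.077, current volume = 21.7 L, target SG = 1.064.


V_water = V·((SG_curr − 1)/(SG_target − 1) − 1)
V_water = 21.7·((1.077 − 1)/(1.064 − 1) − 1)

4.4078 L


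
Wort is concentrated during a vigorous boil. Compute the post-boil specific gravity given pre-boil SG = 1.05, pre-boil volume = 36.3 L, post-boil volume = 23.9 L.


SG_post = 1 + (SG_pre − 1)·V_pre/V_post
pts_pre = (1.05 − 1)·1000 = 50.0000
pts_post = 50.0000·36.3/23.9 = 75.9414
SG_post = 1 + 75.9414/1000

1.0759


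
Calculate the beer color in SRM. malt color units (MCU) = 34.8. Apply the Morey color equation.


SRM = 1.4922 · MCU^0.6859
SRM = 1.4922 · 34.8^0.6859

17.0293 SRM


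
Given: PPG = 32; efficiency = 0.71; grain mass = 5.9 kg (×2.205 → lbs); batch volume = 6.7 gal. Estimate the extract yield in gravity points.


points = lbs × PPG × eff / vol
lbs = 5.9 × 2.205 = 13.0095
points = 13.0095 × 32 × 0.71 / 6.7

44.1158 points


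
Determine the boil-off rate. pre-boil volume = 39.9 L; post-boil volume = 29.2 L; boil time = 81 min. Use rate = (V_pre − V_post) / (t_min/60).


rate = (39.9 − 29.2) / (81/60)

7.9259 L/hr


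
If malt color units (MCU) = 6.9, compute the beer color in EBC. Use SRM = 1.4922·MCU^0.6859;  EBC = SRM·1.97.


SRM = 1.4922·6.9^0.6859 = 5.6130
EBC = 5.6130·1.97

11.0576 EBC


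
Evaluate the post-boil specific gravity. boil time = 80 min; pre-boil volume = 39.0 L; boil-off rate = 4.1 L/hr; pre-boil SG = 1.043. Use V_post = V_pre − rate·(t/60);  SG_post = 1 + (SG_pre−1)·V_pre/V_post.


V_post = 39.0 − 4.1·(80/60) = 33.5333
SG_post = 1 + (1.043 − 1)·39.0/33.5333

1.0500


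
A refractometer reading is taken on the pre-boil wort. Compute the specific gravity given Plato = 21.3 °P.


SG = 259/(259 − P)
SG = 259/(259 − 21.3)

1.0896


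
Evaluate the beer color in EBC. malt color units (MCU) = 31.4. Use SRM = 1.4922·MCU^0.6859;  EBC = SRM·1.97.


SRM = 1.4922·31.4^0.6859 = 15.8698
EBC = 15.8698·1.97

31.2635 EBC


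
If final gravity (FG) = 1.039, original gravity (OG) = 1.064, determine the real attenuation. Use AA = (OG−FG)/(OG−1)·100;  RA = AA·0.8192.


AA = (1.064 − 1.039)/(1.064 − 1)·100 = 39.0625
RA = 39.0625·0.8192

32.0000 %


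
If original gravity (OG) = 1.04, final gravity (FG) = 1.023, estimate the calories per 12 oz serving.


ABW = (OG−FG)·131.25·0.79/FG;  °P = 259 − 259/SG (for OG→OE and FG→AE);  RE = 0.1808·OE + 0.8192·AE;  Cal = (6.9·ABW + 4·(RE−0.1))·FG·3.55
ABW = (1.04 − 1.023)·131.25·0.79/1.023 = 1.7231
OE = 259 − 259/1.04 = 9.9615 °P
AE = 259 − 259/1.023 = 5.8231 °P
RE = 0.1808·9.9615 + 0.8192·5.8231 = 6.5713 °P
Cal = (6.9·1.7231 + 4·(6.5713−0.1))·1.023·3.55

137.1831 kcal


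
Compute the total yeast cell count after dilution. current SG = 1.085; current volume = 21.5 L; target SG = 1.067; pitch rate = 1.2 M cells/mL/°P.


V_w = V·((SG_c−1)/(SG_t−1)−1);  °P = 259 − 259/SG_t;  cells = rate·(V+V_w)·°P
V_w = 21.5·((1.085−1)/(1.067−1)−1) = 5.7761
V_final = 21.5 + 5.7761 = 27.2761
°P = 259 − 259/1.067 = 16.2634
cells = 1.2·27.2761·16.2634

532.3215 billion cells


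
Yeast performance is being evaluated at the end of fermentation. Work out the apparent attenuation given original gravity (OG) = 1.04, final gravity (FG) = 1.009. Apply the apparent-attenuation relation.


AA = (OG − FG)/(OG − 1) · 100
AA = (1.04 − 1.009)/(1.04 − 1) · 100

77.5000 %


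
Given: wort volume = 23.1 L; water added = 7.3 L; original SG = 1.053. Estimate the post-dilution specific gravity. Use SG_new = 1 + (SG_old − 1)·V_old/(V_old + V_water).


pts = (1.053 − 1)·1000·23.1/(23.1 + 7.3) = 40.2730
SG_new = 1 + 40.2730/1000

1.0403


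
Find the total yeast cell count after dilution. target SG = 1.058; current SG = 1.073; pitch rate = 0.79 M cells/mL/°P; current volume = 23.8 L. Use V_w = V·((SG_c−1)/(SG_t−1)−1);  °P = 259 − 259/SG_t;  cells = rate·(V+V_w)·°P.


V_w = 23.8·((1.073−1)/(1.058−1)−1) = 6.1552
V_final = 23.8 + 6.1552 = 29.9552
°P = 259 − 259/1.058 = 14.1985
cells = 0.79·29.9552·14.1985

336.0013 billion cells


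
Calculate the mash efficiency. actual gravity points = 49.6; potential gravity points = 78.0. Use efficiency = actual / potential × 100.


efficiency = 49.6 / 78.0 × 100

63.5897 %


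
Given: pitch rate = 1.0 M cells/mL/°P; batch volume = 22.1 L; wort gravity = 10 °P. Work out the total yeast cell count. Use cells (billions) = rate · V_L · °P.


cells = 1.0 · 22.1 · 10

221.0000 billion cells


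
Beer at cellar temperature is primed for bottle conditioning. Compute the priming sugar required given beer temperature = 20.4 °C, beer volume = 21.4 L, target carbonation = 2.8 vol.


residual = 14.695·(0.01821 + 0.09011·e^(−0.04·T));  sugar = (target − residual)·4.0·V
residual = 14.695·(0.01821 + 0.09011·e^(−0.04·20.4)) = 0.8531
sugar = (2.8 − 0.8531)·4.0·21.4

166.6514 g


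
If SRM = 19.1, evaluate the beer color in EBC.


EBC = SRM · 1.97
EBC = 19.1 · 1.97

37.6270 EBC


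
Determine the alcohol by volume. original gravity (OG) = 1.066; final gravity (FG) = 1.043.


ABV = (OG − FG) · 131.25
ABV = (1.066 − 1.043) · 131.25

3.0188 % ABV


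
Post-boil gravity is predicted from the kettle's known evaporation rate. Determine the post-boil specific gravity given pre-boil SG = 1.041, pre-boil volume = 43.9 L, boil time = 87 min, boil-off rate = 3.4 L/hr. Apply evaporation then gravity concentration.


V_post = V_pre − rate·(t/60);  SG_post = 1 + (SG_pre−1)·V_pre/V_post
V_post = 43.9 − 3.4·(87/60) = 38.9700
SG_post = 1 + (1.041 − 1)·43.9/38.9700

1.0462


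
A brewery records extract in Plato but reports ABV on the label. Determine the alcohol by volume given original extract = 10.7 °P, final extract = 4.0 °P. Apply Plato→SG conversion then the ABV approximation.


SG = 259/(259 − P);  ABV = (OG − FG)·131.25
OG = 259/(259 − 10.7) = 1.0431
FG = 259/(259 − 4.0) = 1.0157
ABV = (1.0431 − 1.0157)·131.25

3.5971 % ABV


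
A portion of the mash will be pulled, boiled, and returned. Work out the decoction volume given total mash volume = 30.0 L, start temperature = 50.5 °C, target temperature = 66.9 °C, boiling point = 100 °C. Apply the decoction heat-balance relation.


V_dec = V_total·(T_target − T_start)/(T_boil − T_start)
V_dec = 30.0·(66.9 − 50.5)/(100 − 50.5)

9.9394 L


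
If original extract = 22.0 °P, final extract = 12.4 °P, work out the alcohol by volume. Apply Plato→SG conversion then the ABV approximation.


SG = 259/(259 − P);  ABV = (OG − FG)·131.25
OG = 259/(259 − 22.0) = 1.0928
FG = 259/(259 − 12.4) = 1.0503
ABV = (1.0928 − 1.0503)·131.25

5.5838 % ABV


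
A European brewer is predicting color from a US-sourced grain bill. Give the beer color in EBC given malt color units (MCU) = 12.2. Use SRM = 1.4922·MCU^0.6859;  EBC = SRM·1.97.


SRM = 1.4922·12.2^0.6859 = 8.2978
EBC = 8.2978·1.97

16.3466 EBC


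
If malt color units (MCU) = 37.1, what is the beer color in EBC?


SRM = 1.4922·MCU^0.6859;  EBC = SRM·1.97
SRM = 1.4922·37.1^0.6859 = 17.7935
EBC = 17.7935·1.97

35.0531 EBC


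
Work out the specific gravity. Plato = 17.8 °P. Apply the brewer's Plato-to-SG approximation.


SG = 259/(259 − P)
SG = 259/(259 − 17.8)

1.0738


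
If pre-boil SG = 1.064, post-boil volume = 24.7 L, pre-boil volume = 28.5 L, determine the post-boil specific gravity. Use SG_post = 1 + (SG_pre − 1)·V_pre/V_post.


pts_pre = (1.064 − 1)·1000 = 64.0000
pts_post = 64.0000·28.5/24.7 = 73.8462
SG_post = 1 + 73.8462/1000

1.0738


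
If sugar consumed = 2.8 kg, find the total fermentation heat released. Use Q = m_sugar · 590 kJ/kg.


Q = 2.8 · 590

1652.0000 kJ


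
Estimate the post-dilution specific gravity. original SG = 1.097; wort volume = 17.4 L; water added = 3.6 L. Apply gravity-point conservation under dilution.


SG_new = 1 + (SG_old − 1)·V_old/(V_old + V_water)
pts = (1.097 − 1)·1000·17.4/(17.4 + 3.6) = 80.3714
SG_new = 1 + 80.3714/1000

1.0804


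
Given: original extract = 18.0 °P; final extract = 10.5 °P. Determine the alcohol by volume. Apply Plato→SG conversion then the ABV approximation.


SG = 259/(259 − P);  ABV = (OG − FG)·131.25
OG = 259/(259 − 18.0) = 1.0747
FG = 259/(259 − 10.5) = 1.0423
ABV = (1.0747 − 1.0423)·131.25

4.2571 % ABV


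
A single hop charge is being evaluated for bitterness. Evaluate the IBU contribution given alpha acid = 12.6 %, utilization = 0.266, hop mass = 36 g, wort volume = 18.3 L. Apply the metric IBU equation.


IBU = (α/100)·mass·U·1000 / V
IBU = (12.6/100)·36·0.266·1000 / 18.3

65.9331 IBU


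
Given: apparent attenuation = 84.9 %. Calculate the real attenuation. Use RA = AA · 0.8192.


RA = 84.9 · 0.8192

69.5501 %


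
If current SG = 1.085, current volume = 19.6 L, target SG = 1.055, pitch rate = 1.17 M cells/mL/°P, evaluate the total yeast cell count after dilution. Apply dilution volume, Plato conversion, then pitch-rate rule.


V_w = V·((SG_c−1)/(SG_t−1)−1);  °P = 259 − 259/SG_t;  cells = rate·(V+V_w)·°P
V_w = 19.6·((1.085−1)/(1.055−1)−1) = 10.6909
V_final = 19.6 + 10.6909 = 30.2909
°P = 259 − 259/1.055 = 13.5024
cells = 1.17·30.2909·13.5024

478.5289 billion cells


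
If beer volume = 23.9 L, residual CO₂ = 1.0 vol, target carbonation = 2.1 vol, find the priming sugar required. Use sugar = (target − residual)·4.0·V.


sugar = (2.1 − 1.0)·4.0·23.9

105.1600 g


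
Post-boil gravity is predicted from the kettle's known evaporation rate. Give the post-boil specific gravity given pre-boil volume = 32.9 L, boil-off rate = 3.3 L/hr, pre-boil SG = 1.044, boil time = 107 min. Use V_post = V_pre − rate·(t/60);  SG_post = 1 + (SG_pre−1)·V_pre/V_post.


V_post = 32.9 − 3.3·(107/60) = 27.0150
SG_post = 1 + (1.044 − 1)·32.9/27.0150

1.0536


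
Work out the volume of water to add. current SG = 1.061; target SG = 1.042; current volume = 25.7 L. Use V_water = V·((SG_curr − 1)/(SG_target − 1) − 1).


V_water = 25.7·((1.061 − 1)/(1.042 − 1) − 1)

11.6262 L


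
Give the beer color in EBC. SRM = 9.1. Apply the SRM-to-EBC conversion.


EBC = SRM · 1.97
EBC = 9.1 · 1.97

17.9270 EBC


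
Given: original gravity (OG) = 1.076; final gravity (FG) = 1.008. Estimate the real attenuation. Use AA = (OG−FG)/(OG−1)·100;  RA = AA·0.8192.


AA = (1.076 − 1.008)/(1.076 − 1)·100 = 89.4737
RA = 89.4737·0.8192

73.2968 %


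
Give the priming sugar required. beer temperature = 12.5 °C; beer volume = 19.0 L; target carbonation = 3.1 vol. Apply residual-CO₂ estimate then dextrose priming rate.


residual = 14.695·(0.01821 + 0.09011·e^(−0.04·T));  sugar = (target − residual)·4.0·V
residual = 14.695·(0.01821 + 0.09011·e^(−0.04·12.5)) = 1.0707
sugar = (3.1 − 1.0707)·4.0·19.0

154.2235 g


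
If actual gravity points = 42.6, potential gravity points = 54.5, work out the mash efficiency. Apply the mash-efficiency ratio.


efficiency = actual / potential × 100
efficiency = 42.6 / 54.5 × 100

78.1651 %


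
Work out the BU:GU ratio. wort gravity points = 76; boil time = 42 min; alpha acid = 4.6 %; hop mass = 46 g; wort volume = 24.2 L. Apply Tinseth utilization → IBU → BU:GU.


U = 1.65·0.000125^(GP/1000)·(1−e^(−0.04t))/4.15;  IBU = (α/100)·m·U·1000/V;  BU:GU = IBU/GP
U = 1.65·0.000125^(76/1000)·(1−e^(−0.04·42))/4.15 = 0.1634
IBU = (4.6/100)·46·0.1634·1000/24.2 = 14.2865
BU:GU = 14.2865/76

0.1880


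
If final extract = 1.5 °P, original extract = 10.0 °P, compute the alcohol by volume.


SG = 259/(259 − P);  ABV = (OG − FG)·131.25
OG = 259/(259 − 10.0) = 1.0402
FG = 259/(259 − 1.5) = 1.0058
ABV = (1.0402 − 1.0058)·131.25

4.5065 % ABV


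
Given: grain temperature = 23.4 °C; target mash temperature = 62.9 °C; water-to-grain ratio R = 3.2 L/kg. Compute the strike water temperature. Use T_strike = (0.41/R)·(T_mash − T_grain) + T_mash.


T_strike = (0.41/3.2)·(62.9 − 23.4) + 62.9

67.9609 °C


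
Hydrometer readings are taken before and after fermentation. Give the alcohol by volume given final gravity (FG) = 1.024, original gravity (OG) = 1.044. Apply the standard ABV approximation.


ABV = (OG − FG) · 131.25
ABV = (1.044 − 1.024) · 131.25

2.6250 % ABV


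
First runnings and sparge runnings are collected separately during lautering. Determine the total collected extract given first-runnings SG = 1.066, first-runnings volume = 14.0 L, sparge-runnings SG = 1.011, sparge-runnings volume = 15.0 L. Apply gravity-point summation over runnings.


total = Σ (SG_i − 1)·1000·V_i
first = (1.066 − 1)·1000·14.0 = 924.0000
sparge = (1.011 − 1)·1000·15.0 = 165.0000
total = 924.0000 + 165.0000

1089.0000 gravity·L


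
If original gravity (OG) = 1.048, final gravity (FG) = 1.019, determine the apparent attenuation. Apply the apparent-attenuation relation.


AA = (OG − FG)/(OG − 1) · 100
AA = (1.048 − 1.019)/(1.048 − 1) · 100

60.4167 %


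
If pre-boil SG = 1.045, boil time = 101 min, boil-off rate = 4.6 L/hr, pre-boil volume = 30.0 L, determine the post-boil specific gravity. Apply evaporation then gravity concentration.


V_post = V_pre − rate·(t/60);  SG_post = 1 + (SG_pre−1)·V_pre/V_post
V_post = 30.0 − 4.6·(101/60) = 22.2567
SG_post = 1 + (1.045 − 1)·30.0/22.2567

1.0607


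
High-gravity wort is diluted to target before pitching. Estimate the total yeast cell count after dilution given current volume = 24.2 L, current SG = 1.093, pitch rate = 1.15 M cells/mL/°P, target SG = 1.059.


V_w = V·((SG_c−1)/(SG_t−1)−1);  °P = 259 − 259/SG_t;  cells = rate·(V+V_w)·°P
V_w = 24.2·((1.093−1)/(1.059−1)−1) = 13.9458
V_final = 24.2 + 13.9458 = 38.1458
°P = 259 − 259/1.059 = 14.4297
cells = 1.15·38.1458·14.4297

632.9945 billion cells


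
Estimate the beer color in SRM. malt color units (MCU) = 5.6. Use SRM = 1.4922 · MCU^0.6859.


SRM = 1.4922 · 5.6^0.6859

4.8642 SRM


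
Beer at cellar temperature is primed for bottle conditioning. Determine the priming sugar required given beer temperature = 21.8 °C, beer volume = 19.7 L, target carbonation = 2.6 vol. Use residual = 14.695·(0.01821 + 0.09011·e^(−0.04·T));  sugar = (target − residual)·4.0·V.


residual = 14.695·(0.01821 + 0.09011·e^(−0.04·21.8)) = 0.8212
sugar = (2.6 − 0.8212)·4.0·19.7

140.1656 g


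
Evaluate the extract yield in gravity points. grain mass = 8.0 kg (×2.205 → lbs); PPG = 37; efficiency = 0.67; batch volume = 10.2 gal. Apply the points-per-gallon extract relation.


points = lbs × PPG × eff / vol
lbs = 8.0 × 2.205 = 17.6400
points = 17.6400 × 37 × 0.67 / 10.2

42.8721 points


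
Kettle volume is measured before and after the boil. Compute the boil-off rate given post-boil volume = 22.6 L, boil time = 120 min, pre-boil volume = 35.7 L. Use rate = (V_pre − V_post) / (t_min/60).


rate = (35.7 − 22.6) / (120/60)

6.5500 L/hr


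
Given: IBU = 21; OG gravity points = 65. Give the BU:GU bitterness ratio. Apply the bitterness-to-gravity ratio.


BU:GU = IBU / OG_points
BU:GU = 21 / 65

0.3231


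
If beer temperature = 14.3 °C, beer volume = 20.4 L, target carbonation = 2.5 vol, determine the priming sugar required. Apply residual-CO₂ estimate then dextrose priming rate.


residual = 14.695·(0.01821 + 0.09011·e^(−0.04·T));  sugar = (target − residual)·4.0·V
residual = 14.695·(0.01821 + 0.09011·e^(−0.04·14.3)) = 1.0149
sugar = (2.5 − 1.0149)·4.0·20.4

121.1801 g


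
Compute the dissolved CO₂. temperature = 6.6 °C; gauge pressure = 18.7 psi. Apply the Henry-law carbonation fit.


vols = (P + 14.695)·(0.01821 + 0.09011·e^(−0.04·T))
vols = (18.7 + 14.695)·(0.01821 + 0.09011·e^(−0.04·6.6))

2.9191 volumes


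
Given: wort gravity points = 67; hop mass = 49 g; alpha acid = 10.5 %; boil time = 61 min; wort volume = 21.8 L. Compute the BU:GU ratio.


U = 1.65·0.000125^(GP/1000)·(1−e^(−0.04t))/4.15;  IBU = (α/100)·m·U·1000/V;  BU:GU = IBU/GP
U = 1.65·0.000125^(67/1000)·(1−e^(−0.04·61))/4.15 = 0.1988
IBU = (10.5/100)·49·0.1988·1000/21.8 = 46.9085
BU:GU = 46.9085/67

0.7001


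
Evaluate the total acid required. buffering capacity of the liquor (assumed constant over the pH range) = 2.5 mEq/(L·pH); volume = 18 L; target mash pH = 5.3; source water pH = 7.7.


acid = buffering capacity · (pH_source − pH_target) · V
acid = 2.5 · (7.7 − 5.3) · 18

108.0000 mEq


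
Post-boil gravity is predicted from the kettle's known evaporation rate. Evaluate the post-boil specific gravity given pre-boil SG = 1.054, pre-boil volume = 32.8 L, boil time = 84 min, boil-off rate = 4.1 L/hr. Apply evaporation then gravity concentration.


V_post = V_pre − rate·(t/60);  SG_post = 1 + (SG_pre−1)·V_pre/V_post
V_post = 32.8 − 4.1·(84/60) = 27.0600
SG_post = 1 + (1.054 − 1)·32.8/27.0600

1.0655


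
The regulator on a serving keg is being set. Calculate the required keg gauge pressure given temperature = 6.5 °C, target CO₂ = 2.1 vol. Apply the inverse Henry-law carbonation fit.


psi = vols/(0.01821 + 0.09011·e^(−0.04·T)) − 14.695
psi = 2.1/(0.01821 + 0.09011·e^(−0.04·6.5)) − 14.695

9.2531 psi


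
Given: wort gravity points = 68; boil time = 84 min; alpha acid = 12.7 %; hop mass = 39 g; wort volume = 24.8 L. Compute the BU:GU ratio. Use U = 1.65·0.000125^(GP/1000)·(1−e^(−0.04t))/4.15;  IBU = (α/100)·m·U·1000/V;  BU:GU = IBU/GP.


U = 1.65·0.000125^(68/1000)·(1−e^(−0.04·84))/4.15 = 0.2083
IBU = (12.7/100)·39·0.2083·1000/24.8 = 41.5996
BU:GU = 41.5996/68

0.6118


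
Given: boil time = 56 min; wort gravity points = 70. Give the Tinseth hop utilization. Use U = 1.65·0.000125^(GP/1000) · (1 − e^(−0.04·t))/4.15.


bigness = 1.65·0.000125^(70/1000) = 0.8796
boil_factor = (1 − e^(−0.04·56))/4.15 = 0.2153
U = 0.8796 · 0.2153

0.1894


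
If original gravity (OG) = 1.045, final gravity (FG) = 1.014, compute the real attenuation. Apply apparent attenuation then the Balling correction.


AA = (OG−FG)/(OG−1)·100;  RA = AA·0.8192
AA = (1.045 − 1.014)/(1.045 − 1)·100 = 68.8889
RA = 68.8889·0.8192

56.4338 %


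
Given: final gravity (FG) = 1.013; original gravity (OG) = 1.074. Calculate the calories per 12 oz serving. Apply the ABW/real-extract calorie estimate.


ABW = (OG−FG)·131.25·0.79/FG;  °P = 259 − 259/SG (for OG→OE and FG→AE);  RE = 0.1808·OE + 0.8192·AE;  Cal = (6.9·ABW + 4·(RE−0.1))·FG·3.55
ABW = (1.074 − 1.013)·131.25·0.79/1.013 = 6.2438
OE = 259 − 259/1.074 = 17.8454 °P
AE = 259 − 259/1.013 = 3.3238 °P
RE = 0.1808·17.8454 + 0.8192·3.3238 = 5.9493 °P
Cal = (6.9·6.2438 + 4·(5.9493−0.1))·1.013·3.55

239.0692 kcal


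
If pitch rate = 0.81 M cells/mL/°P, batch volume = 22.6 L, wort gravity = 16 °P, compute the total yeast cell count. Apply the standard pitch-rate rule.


cells (billions) = rate · V_L · °P
cells = 0.81 · 22.6 · 16

292.8960 billion cells


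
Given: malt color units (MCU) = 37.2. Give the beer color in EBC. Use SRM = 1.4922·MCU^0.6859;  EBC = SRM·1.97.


SRM = 1.4922·37.2^0.6859 = 17.8264
EBC = 17.8264·1.97

35.1179 EBC


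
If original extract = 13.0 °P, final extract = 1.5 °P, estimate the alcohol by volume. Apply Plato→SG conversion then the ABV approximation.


SG = 259/(259 − P);  ABV = (OG − FG)·131.25
OG = 259/(259 − 13.0) = 1.0528
FG = 259/(259 − 1.5) = 1.0058
ABV = (1.0528 − 1.0058)·131.25

6.1714 % ABV


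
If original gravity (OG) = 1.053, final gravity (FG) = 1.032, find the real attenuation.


AA = (OG−FG)/(OG−1)·100;  RA = AA·0.8192
AA = (1.053 − 1.032)/(1.053 − 1)·100 = 39.6226
RA = 39.6226·0.8192

32.4589 %


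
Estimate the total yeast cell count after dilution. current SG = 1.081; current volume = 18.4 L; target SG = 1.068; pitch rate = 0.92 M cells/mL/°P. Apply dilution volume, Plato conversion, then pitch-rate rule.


V_w = V·((SG_c−1)/(SG_t−1)−1);  °P = 259 − 259/SG_t;  cells = rate·(V+V_w)·°P
V_w = 18.4·((1.081−1)/(1.068−1)−1) = 3.5176
V_final = 18.4 + 3.5176 = 21.9176
°P = 259 − 259/1.068 = 16.4906
cells = 0.92·21.9176·16.4906

332.5211 billion cells


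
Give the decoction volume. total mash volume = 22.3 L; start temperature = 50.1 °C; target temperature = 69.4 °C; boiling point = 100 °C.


V_dec = V_total·(T_target − T_start)/(T_boil − T_start)
V_dec = 22.3·(69.4 − 50.1)/(100 − 50.1)

8.6251 L


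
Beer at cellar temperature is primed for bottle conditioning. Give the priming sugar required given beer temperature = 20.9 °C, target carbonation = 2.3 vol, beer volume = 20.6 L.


residual = 14.695·(0.01821 + 0.09011·e^(−0.04·T));  sugar = (target − residual)·4.0·V
residual = 14.695·(0.01821 + 0.09011·e^(−0.04·20.9)) = 0.8415
sugar = (2.3 − 0.8415)·4.0·20.6

120.1768 g


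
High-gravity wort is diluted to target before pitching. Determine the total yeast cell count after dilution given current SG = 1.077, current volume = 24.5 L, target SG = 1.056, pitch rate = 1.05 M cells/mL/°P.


V_w = V·((SG_c−1)/(SG_t−1)−1);  °P = 259 − 259/SG_t;  cells = rate·(V+V_w)·°P
V_w = 24.5·((1.077−1)/(1.056−1)−1) = 9.1875
V_final = 24.5 + 9.1875 = 33.6875
°P = 259 − 259/1.056 = 13.7348
cells = 1.05·33.6875·13.7348

485.8273 billion cells


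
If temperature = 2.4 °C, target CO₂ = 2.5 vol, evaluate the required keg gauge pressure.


psi = vols/(0.01821 + 0.09011·e^(−0.04·T)) − 14.695
psi = 2.5/(0.01821 + 0.09011·e^(−0.04·2.4)) − 14.695

10.2871 psi


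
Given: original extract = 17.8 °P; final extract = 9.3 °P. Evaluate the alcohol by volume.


SG = 259/(259 − P);  ABV = (OG − FG)·131.25
OG = 259/(259 − 17.8) = 1.0738
FG = 259/(259 − 9.3) = 1.0372
ABV = (1.0738 − 1.0372)·131.25

4.7976 % ABV


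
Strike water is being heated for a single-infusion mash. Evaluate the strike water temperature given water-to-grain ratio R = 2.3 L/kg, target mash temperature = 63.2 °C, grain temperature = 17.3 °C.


T_strike = (0.41/R)·(T_mash − T_grain) + T_mash
T_strike = (0.41/2.3)·(63.2 − 17.3) + 63.2

71.3822 °C


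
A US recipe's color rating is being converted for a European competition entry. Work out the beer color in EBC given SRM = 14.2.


EBC = SRM · 1.97
EBC = 14.2 · 1.97

27.9740 EBC


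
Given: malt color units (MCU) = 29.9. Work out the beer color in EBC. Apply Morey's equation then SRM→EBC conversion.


SRM = 1.4922·MCU^0.6859;  EBC = SRM·1.97
SRM = 1.4922·29.9^0.6859 = 15.3458
EBC = 15.3458·1.97

30.2313 EBC


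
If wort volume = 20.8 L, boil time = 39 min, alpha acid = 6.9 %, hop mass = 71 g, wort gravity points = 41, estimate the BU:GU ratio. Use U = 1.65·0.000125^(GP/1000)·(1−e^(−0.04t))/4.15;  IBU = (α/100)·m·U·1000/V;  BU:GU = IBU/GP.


U = 1.65·0.000125^(41/1000)·(1−e^(−0.04·39))/4.15 = 0.2173
IBU = (6.9/100)·71·0.2173·1000/20.8 = 51.1688
BU:GU = 51.1688/41

1.2480


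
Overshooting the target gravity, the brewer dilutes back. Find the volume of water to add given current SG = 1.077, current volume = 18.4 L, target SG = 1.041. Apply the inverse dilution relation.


V_water = V·((SG_curr − 1)/(SG_target − 1) − 1)
V_water = 18.4·((1.077 − 1)/(1.041 − 1) − 1)

16.1561 L


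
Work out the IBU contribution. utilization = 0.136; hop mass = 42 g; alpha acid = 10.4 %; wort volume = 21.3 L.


IBU = (α/100)·mass·U·1000 / V
IBU = (10.4/100)·42·0.136·1000 / 21.3

27.8896 IBU


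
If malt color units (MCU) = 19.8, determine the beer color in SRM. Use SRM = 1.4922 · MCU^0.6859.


SRM = 1.4922 · 19.8^0.6859

11.5667 SRM


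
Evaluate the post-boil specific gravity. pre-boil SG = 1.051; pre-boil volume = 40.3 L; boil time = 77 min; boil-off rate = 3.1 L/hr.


V_post = V_pre − rate·(t/60);  SG_post = 1 + (SG_pre−1)·V_pre/V_post
V_post = 40.3 − 3.1·(77/60) = 36.3217
SG_post = 1 + (1.051 − 1)·40.3/36.3217

1.0566


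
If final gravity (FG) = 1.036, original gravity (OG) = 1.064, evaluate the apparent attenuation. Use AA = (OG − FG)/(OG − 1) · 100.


AA = (1.064 − 1.036)/(1.064 − 1) · 100

43.7500 %


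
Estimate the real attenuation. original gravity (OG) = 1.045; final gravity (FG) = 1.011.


AA = (OG−FG)/(OG−1)·100;  RA = AA·0.8192
AA = (1.045 − 1.011)/(1.045 − 1)·100 = 75.5556
RA = 75.5556·0.8192

61.8951 %


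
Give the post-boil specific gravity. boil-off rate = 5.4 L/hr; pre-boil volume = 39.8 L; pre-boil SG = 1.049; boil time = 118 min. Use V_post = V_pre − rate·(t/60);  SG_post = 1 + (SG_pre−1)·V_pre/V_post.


V_post = 39.8 − 5.4·(118/60) = 29.1800
SG_post = 1 + (1.049 − 1)·39.8/29.1800

1.0668


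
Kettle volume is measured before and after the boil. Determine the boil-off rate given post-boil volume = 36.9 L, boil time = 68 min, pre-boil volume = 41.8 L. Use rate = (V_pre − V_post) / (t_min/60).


rate = (41.8 − 36.9) / (68/60)

4.3235 L/hr


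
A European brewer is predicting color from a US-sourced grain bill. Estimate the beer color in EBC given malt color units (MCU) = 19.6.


SRM = 1.4922·MCU^0.6859;  EBC = SRM·1.97
SRM = 1.4922·19.6^0.6859 = 11.4864
EBC = 11.4864·1.97

22.6283 EBC


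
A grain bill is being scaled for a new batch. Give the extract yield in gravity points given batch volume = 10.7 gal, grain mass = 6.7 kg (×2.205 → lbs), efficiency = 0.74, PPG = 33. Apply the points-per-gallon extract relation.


points = lbs × PPG × eff / vol
lbs = 6.7 × 2.205 = 14.7735
points = 14.7735 × 33 × 0.74 / 10.7

33.7167 points


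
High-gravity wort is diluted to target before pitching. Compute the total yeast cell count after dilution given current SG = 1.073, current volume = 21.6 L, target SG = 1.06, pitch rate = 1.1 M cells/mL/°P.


V_w = V·((SG_c−1)/(SG_t−1)−1);  °P = 259 − 259/SG_t;  cells = rate·(V+V_w)·°P
V_w = 21.6·((1.073−1)/(1.06−1)−1) = 4.6800
V_final = 21.6 + 4.6800 = 26.2800
°P = 259 − 259/1.06 = 14.6604
cells = 1.1·26.2800·14.6604

423.8022 billion cells
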